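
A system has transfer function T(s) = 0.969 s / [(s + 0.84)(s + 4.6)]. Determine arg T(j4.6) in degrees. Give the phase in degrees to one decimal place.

-34.7°

∠(j4.6) = 90.00°
∠(j4.6 + 0.84) = arctan(4.6/0.84) = 79.65°
∠(j4.6 + 4.6) = arctan(4.6/4.6) = 45.00°
∠T(j4.6) = 90.00° − (79.65° + 45.00°) = -34.65°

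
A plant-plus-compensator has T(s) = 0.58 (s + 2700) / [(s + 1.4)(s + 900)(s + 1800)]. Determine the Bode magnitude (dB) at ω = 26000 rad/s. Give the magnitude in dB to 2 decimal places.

|j26000 + 2700| = √(26000² + 2700²) = 2.614e+04
|j26000 + 1.4| = √(26000² + 1.4²) = 2.6e+04
|j26000 + 900| = √(26000² + 900²) = 2.602e+04
|j26000 + 1800| = √(26000² + 1800²) = 2.606e+04
|T(j26000)| = 0.58 × 2.614e+04 / (2.6e+04 × 2.602e+04 × 2.606e+04) = 8.6003e-10
20 log₁₀(8.6003e-10) = -181.310 dB

-181.31 dB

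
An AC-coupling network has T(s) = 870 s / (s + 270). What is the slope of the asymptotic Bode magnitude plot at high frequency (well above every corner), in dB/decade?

With 1 zero and 1 pole, the high-frequency asymptotic slope is 20 × (1 − 1) = 0 dB/decade.

0 dB/decade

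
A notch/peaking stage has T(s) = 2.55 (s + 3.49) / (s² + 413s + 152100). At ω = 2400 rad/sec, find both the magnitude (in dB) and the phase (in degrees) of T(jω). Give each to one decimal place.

|T| = -59.4 dB, ∠T = -80.1°

|j2400 + 3.49| = √(2400² + 3.49²) = 2400
|(j2400)² + 413(j2400) + 152100| = |-5.6079e+06 + j9.912e+05| = 5.695e+06
|T(j2400)| = 2.55 × 2400 / 5.695e+06 = 0.0010747
20 log₁₀(0.0010747) = -59.37 dB
∠(j2400 + 3.49) = arctan(2400/3.49) = 89.92°
∠[(j2400)² + 413(j2400) + 152100] = ∠[-5.6079e+06 + j9.912e+05] = 169.98°
∠T(j2400) = 89.92° − 169.98° = -80.06°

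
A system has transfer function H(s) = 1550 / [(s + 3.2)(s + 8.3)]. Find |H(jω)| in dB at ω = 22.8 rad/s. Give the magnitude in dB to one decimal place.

|j22.8 + 3.2| = √(22.8² + 3.2²) = 23.02
|j22.8 + 8.3| = √(22.8² + 8.3²) = 24.26
|H(j22.8)| = 1550 / (23.02 × 24.26) = 2.7746
20 log₁₀(2.7746) = 8.86 dB

8.9 dB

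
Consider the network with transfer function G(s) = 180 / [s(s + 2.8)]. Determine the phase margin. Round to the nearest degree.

12°

Gain crossover: |G(jω)| = 1 at ω ≈ 13.3 rad/s.
∠G(j13.3) = −90° − arctan(13.3/2.8) ≈ -168.09°
PM = 180° + (-168.09°) = 11.91°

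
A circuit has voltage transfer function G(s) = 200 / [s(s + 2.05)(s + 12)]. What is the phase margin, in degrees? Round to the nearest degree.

11°

Gain crossover: |G(jω)| = 1 at ω ≈ 3.74 rad/s.
∠G(j3.74) = −90° − arctan(3.74/2.05) − arctan(3.74/12) ≈ -168.53°
PM = 180° + (-168.53°) = 11.47°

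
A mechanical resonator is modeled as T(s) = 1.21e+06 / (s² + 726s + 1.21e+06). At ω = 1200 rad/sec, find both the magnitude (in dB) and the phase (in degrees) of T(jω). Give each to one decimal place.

|T| = 2.6 dB, ∠T = -104.8°

|(j1200)² + 726(j1200) + 1.21e+06| = |-2.3e+05 + j8.712e+05| = 9.01e+05
|T(j1200)| = 1.21e+06 / 9.01e+05 = 1.3429
20 log₁₀(1.3429) = 2.56 dB
∠[(j1200)² + 726(j1200) + 1.21e+06] = ∠[-2.3e+05 + j8.712e+05] = 104.79°
∠T(j1200) = −104.79° = -104.79°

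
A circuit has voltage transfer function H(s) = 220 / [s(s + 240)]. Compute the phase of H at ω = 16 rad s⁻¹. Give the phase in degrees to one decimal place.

∠(j16 + 240) = arctan(16/240) = 3.81°
∠(j16) = 90.00°
∠H(j16) = − (3.81° + 90.00°) = -93.81°

-93.8°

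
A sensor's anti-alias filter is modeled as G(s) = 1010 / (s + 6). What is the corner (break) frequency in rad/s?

6 rad/s

The single real pole at s = −6 gives a corner at ω = 6 rad/s.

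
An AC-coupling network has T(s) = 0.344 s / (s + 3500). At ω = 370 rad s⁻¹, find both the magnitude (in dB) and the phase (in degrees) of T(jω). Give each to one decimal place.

|j370| = 370
|j370 + 3500| = √(370² + 3500²) = 3520
|T(j370)| = 0.344 × 370 / 3520 = 0.036164
20 log₁₀(0.036164) = -28.83 dB
∠(j370) = 90.00°
∠(j370 + 3500) = arctan(370/3500) = 6.03°
∠T(j370) = 90.00° − 6.03° = 83.97°

|T| = -28.8 dB, ∠T = 84.0°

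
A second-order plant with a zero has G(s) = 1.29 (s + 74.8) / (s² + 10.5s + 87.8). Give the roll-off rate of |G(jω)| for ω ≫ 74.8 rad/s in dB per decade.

With 1 zero and 2 poles, the high-frequency asymptotic slope is 20 × (1 − 2) = -20 dB/decade.

-20 dB/decade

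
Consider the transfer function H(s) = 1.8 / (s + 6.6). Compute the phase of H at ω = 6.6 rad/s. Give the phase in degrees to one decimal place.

∠(j6.6 + 6.6) = arctan(6.6/6.6) = 45.00°
∠H(j6.6) = −45.00° = -45.00°

-45.0°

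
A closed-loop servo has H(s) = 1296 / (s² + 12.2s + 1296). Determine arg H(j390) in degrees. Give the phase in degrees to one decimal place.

-178.2°

∠[(j390)² + 12.2(j390) + 1296] = ∠[-1.508e+05 + j4758] = 178.19°
∠H(j390) = −178.19° = -178.19°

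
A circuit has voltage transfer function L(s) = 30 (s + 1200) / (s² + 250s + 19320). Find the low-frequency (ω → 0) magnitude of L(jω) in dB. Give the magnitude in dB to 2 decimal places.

5.41 dB

L(0) = 30 × 1200 / 19320 = 1.8634
20 log₁₀(1.8634) = 5.406 dB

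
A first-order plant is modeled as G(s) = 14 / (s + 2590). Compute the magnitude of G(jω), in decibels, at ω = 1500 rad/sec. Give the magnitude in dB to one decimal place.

-46.6 dB

|j1500 + 2590| = √(1500² + 2590²) = 2993
|G(j1500)| = 14 / 2993 = 0.0046776
20 log₁₀(0.0046776) = -46.60 dB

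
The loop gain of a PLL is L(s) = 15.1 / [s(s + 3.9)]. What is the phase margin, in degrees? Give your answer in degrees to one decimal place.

Gain crossover: |L(jω)| = 1 at ω ≈ 3.05 rad/sec.
∠L(j3.05) = −90° − arctan(3.05/3.9) ≈ -128.03°
PM = 180° + (-128.03°) = 51.97°

52.0°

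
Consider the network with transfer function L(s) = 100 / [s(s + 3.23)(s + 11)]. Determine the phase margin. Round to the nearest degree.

43°

Gain crossover: |L(jω)| = 1 at ω ≈ 2.26 rad/sec.
∠L(j2.26) = −90° − arctan(2.26/3.23) − arctan(2.26/11) ≈ -136.58°
PM = 180° + (-136.58°) = 43.42°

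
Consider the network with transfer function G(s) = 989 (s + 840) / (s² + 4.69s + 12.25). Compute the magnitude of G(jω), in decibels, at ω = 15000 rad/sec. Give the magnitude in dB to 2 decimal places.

-23.60 dB

|j15000 + 840| = √(15000² + 840²) = 1.502e+04
|(j15000)² + 4.69(j15000) + 12.25| = |-2.25e+08 + j70350| = 2.25e+08
|G(j15000)| = 989 × 1.502e+04 / 2.25e+08 = 0.066037
20 log₁₀(0.066037) = -23.604 dB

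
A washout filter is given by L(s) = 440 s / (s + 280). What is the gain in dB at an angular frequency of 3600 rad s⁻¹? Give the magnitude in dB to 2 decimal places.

|j3600| = 3600
|j3600 + 280| = √(3600² + 280²) = 3611
|L(j3600)| = 440 × 3600 / 3611 = 438.68
20 log₁₀(438.68) = 52.843 dB

52.84 dB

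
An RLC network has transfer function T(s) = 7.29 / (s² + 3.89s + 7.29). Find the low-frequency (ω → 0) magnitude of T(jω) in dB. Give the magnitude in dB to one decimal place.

T(0) = 7.29 / 7.29 = 1
20 log₁₀(1) = 0.00 dB

0.0 dB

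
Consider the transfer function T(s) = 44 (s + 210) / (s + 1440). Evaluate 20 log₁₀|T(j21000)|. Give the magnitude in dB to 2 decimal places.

32.85 dB

|j21000 + 210| = √(21000² + 210²) = 2.1e+04
|j21000 + 1440| = √(21000² + 1440²) = 2.105e+04
|T(j21000)| = 44 × 2.1e+04 / 2.105e+04 = 43.899
20 log₁₀(43.899) = 32.849 dB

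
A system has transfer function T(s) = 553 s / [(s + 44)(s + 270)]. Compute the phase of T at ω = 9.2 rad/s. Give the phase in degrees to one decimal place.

∠(j9.2) = 90.00°
∠(j9.2 + 44) = arctan(9.2/44) = 11.81°
∠(j9.2 + 270) = arctan(9.2/270) = 1.95°
∠T(j9.2) = 90.00° − (11.81° + 1.95°) = 76.24°

76.2 deg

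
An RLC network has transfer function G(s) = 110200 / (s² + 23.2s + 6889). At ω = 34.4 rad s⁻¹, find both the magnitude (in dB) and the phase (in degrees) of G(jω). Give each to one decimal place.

|(j34.4)² + 23.2(j34.4) + 6889| = |5705.6 + j798.08| = 5761
|G(j34.4)| = 110200 / 5761 = 19.128
20 log₁₀(19.128) = 25.63 dB
∠[(j34.4)² + 23.2(j34.4) + 6889] = ∠[5705.6 + j798.08] = 7.96°
∠G(j34.4) = −7.96° = -7.96°

|G| = 25.6 dB, ∠G = -8.0°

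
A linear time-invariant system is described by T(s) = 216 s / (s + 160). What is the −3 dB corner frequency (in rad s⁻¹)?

For a single-pole high-pass, the −3 dB point is at the pole: ω = 160 rad s⁻¹.

160 rad s⁻¹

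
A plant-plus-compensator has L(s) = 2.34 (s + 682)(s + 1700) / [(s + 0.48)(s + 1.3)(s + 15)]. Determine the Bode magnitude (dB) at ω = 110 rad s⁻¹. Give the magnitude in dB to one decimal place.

|j110 + 682| = √(110² + 682²) = 690.8
|j110 + 1700| = √(110² + 1700²) = 1704
|j110 + 0.48| = √(110² + 0.48²) = 110
|j110 + 1.3| = √(110² + 1.3²) = 110
|j110 + 15| = √(110² + 15²) = 111
|L(j110)| = 2.34 × 690.8 × 1704 / (110 × 110 × 111) = 2.0498
20 log₁₀(2.0498) = 6.23 dB

6.2 dB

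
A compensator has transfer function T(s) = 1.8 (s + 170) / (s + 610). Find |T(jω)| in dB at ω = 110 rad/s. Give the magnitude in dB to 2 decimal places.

-4.61 dB

|j110 + 170| = √(110² + 170²) = 202.5
|j110 + 610| = √(110² + 610²) = 619.8
|T(j110)| = 1.8 × 202.5 / 619.8 = 0.58801
20 log₁₀(0.58801) = -4.612 dB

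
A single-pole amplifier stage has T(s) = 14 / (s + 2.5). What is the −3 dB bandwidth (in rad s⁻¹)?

2.5 rad s⁻¹

For a single-pole low-pass, the −3 dB point is at the pole: ω = 2.5 rad s⁻¹.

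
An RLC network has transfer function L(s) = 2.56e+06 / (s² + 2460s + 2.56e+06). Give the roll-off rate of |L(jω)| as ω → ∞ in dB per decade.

-40 dB/decade

With 0 zeros and 2 poles, the high-frequency asymptotic slope is 20 × (0 − 2) = -40 dB/decade.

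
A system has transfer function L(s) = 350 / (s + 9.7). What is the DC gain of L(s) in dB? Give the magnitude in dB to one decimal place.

31.1 dB

L(0) = 350 / 9.7 = 36.082
20 log₁₀(36.082) = 31.15 dB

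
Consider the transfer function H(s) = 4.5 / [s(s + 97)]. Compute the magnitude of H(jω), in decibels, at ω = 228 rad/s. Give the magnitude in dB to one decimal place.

|j228 + 97| = √(228² + 97²) = 247.8
|j228| = 228
|H(j228)| = 4.5 / (247.8 × 228) = 7.9656e-05
20 log₁₀(7.9656e-05) = -81.98 dB

-82.0 dB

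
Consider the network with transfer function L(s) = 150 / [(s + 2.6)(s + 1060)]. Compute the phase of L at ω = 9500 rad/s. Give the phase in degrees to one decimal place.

-173.6°

∠(j9500 + 2.6) = arctan(9500/2.6) = 89.98°
∠(j9500 + 1060) = arctan(9500/1060) = 83.63°
∠L(j9500) = − (89.98° + 83.63°) = -173.62°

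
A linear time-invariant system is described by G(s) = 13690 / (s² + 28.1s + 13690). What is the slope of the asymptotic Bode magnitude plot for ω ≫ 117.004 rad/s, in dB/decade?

With 0 zeros and 2 poles, the high-frequency asymptotic slope is 20 × (0 − 2) = -40 dB/decade.

-40 dB/decade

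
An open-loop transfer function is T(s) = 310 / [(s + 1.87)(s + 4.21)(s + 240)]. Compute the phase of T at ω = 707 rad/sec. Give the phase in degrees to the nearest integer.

∠(j707 + 1.87) = arctan(707/1.87) = 89.85°
∠(j707 + 4.21) = arctan(707/4.21) = 89.66°
∠(j707 + 240) = arctan(707/240) = 71.25°
∠T(j707) = − (89.85° + 89.66° + 71.25°) = -250.76°

-251 deg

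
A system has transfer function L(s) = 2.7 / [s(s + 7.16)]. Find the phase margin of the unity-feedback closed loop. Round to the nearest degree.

Gain crossover: |L(jω)| = 1 at ω ≈ 0.377 rad/s.
∠L(j0.377) = −90° − arctan(0.377/7.16) ≈ -93.01°
PM = 180° + (-93.01°) = 86.99°

87°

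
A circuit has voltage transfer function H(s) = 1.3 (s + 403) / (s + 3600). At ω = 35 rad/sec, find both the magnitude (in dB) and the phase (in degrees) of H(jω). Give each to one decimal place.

|j35 + 403| = √(35² + 403²) = 404.5
|j35 + 3600| = √(35² + 3600²) = 3600
|H(j35)| = 1.3 × 404.5 / 3600 = 0.14607
20 log₁₀(0.14607) = -16.71 dB
∠(j35 + 403) = arctan(35/403) = 4.96°
∠(j35 + 3600) = arctan(35/3600) = 0.56°
∠H(j35) = 4.96° − 0.56° = 4.41°

|H| = -16.7 dB, ∠H = 4.4°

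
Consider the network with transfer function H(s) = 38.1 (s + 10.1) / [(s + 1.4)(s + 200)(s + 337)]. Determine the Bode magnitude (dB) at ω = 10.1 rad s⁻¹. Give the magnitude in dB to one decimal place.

-62.0 dB

|j10.1 + 10.1| = √(10.1² + 10.1²) = 14.28
|j10.1 + 1.4| = √(10.1² + 1.4²) = 10.2
|j10.1 + 200| = √(10.1² + 200²) = 200.3
|j10.1 + 337| = √(10.1² + 337²) = 337.2
|H(j10.1)| = 38.1 × 14.28 / (10.2 × 200.3 × 337.2) = 0.0007905
20 log₁₀(0.0007905) = -62.04 dB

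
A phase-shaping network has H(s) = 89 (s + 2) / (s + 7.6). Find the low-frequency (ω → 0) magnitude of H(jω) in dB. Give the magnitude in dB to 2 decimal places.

H(0) = 89 × 2 / 7.6 = 23.421
20 log₁₀(23.421) = 27.392 dB

27.39 dB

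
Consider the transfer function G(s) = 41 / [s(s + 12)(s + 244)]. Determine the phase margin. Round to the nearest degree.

90°

Gain crossover: |G(jω)| = 1 at ω ≈ 0.014 rad/sec.
∠G(j0.014) = −90° − arctan(0.014/12) − arctan(0.014/244) ≈ -90.07°
PM = 180° + (-90.07°) = 89.93°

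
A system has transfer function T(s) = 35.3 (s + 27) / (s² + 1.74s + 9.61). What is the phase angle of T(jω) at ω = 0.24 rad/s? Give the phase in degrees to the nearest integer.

∠(j0.24 + 27) = arctan(0.24/27) = 0.51°
∠[(j0.24)² + 1.74(j0.24) + 9.61] = ∠[9.5524 + j0.4176] = 2.50°
∠T(j0.24) = 0.51° − 2.50° = -1.99°

-2°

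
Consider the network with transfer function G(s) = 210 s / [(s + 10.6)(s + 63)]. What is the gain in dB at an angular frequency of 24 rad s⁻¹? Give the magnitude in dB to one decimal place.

9.1 dB

|j24| = 24
|j24 + 10.6| = √(24² + 10.6²) = 26.24
|j24 + 63| = √(24² + 63²) = 67.42
|G(j24)| = 210 × 24 / (26.24 × 67.42) = 2.8494
20 log₁₀(2.8494) = 9.10 dB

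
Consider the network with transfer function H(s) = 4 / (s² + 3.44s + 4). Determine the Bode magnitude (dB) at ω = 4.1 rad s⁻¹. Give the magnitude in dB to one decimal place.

-13.6 dB

|(j4.1)² + 3.44(j4.1) + 4| = |-12.81 + j14.104| = 19.05
|H(j4.1)| = 4 / 19.05 = 0.20994
20 log₁₀(0.20994) = -13.56 dB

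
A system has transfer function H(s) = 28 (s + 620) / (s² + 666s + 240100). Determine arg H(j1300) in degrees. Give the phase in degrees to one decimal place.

∠(j1300 + 620) = arctan(1300/620) = 64.50°
∠[(j1300)² + 666(j1300) + 240100] = ∠[-1.4499e+06 + j8.658e+05] = 149.16°
∠H(j1300) = 64.50° − 149.16° = -84.65°

-84.7°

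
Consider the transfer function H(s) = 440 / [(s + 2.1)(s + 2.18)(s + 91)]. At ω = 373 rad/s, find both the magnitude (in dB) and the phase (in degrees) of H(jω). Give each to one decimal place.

|H| = -101.7 dB, ∠H = -255.6°

|j373 + 2.1| = √(373² + 2.1²) = 373
|j373 + 2.18| = √(373² + 2.18²) = 373
|j373 + 91| = √(373² + 91²) = 383.9
|H(j373)| = 440 / (373 × 373 × 383.9) = 8.2368e-06
20 log₁₀(8.2368e-06) = -101.68 dB
∠(j373 + 2.1) = arctan(373/2.1) = 89.68°
∠(j373 + 2.18) = arctan(373/2.18) = 89.67°
∠(j373 + 91) = arctan(373/91) = 76.29°
∠H(j373) = − (89.68° + 89.67° + 76.29°) = -255.63°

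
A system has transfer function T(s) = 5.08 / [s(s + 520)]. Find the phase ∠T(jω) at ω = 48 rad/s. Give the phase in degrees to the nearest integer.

∠(j48 + 520) = arctan(48/520) = 5.27°
∠(j48) = 90.00°
∠T(j48) = − (5.27° + 90.00°) = -95.27°

-95°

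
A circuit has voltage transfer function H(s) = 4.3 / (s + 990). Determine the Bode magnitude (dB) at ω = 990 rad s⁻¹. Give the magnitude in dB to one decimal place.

|j990 + 990| = √(990² + 990²) = 1400
|H(j990)| = 4.3 / 1400 = 0.0030713
20 log₁₀(0.0030713) = -50.25 dB

-50.3 dB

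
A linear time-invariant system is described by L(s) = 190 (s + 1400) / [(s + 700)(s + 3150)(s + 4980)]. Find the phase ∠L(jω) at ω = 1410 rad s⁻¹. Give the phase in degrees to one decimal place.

∠(j1410 + 1400) = arctan(1410/1400) = 45.20°
∠(j1410 + 700) = arctan(1410/700) = 63.60°
∠(j1410 + 3150) = arctan(1410/3150) = 24.11°
∠(j1410 + 4980) = arctan(1410/4980) = 15.81°
∠L(j1410) = 45.20° − (63.60° + 24.11° + 15.81°) = -58.32°

-58.3°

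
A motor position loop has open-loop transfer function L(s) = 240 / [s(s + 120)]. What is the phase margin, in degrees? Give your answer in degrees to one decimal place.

89.0°

Gain crossover: |L(jω)| = 1 at ω ≈ 2 rad/s.
∠L(j2) = −90° − arctan(2/120) ≈ -90.95°
PM = 180° + (-90.95°) = 89.05°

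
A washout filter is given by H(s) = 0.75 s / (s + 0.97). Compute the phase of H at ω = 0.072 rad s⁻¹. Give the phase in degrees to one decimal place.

∠(j0.072) = 90.00°
∠(j0.072 + 0.97) = arctan(0.072/0.97) = 4.25°
∠H(j0.072) = 90.00° − 4.25° = 85.75°

85.8°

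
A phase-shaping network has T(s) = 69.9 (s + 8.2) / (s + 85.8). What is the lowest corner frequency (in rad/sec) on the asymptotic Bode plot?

8.2 rad/sec

Break frequencies occur at each pole and zero magnitude: 8.2 rad/sec, 85.8 rad/sec.
The lowest is 8.2 rad/sec.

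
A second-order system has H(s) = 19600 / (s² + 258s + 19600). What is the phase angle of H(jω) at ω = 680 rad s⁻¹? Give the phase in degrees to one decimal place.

-158.4°

∠[(j680)² + 258(j680) + 19600] = ∠[-4.428e+05 + j1.7544e+05] = 158.39°
∠H(j680) = −158.39° = -158.39°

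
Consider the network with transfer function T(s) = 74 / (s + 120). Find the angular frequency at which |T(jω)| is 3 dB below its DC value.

For a single-pole low-pass, the −3 dB point is at the pole: ω = 120 rad/s.

120 rad/s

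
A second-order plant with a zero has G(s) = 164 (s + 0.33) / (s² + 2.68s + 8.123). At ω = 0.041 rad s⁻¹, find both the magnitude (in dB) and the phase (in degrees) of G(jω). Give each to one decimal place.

|j0.041 + 0.33| = √(0.041² + 0.33²) = 0.3325
|(j0.041)² + 2.68(j0.041) + 8.123| = |8.1213 + j0.10988| = 8.122
|G(j0.041)| = 164 × 0.3325 / 8.122 = 6.7146
20 log₁₀(6.7146) = 16.54 dB
∠(j0.041 + 0.33) = arctan(0.041/0.33) = 7.08°
∠[(j0.041)² + 2.68(j0.041) + 8.123] = ∠[8.1213 + j0.10988] = 0.78°
∠G(j0.041) = 7.08° − 0.78° = 6.31°

|G| = 16.5 dB, ∠G = 6.3°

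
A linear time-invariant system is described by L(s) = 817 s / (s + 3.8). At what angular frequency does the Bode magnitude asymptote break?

3.8 rad/s

The single real pole at s = −3.8 gives a corner at ω = 3.8 rad/s.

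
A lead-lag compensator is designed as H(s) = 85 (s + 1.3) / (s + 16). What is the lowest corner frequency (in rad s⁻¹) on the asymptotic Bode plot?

Break frequencies occur at each pole and zero magnitude: 1.3 rad s⁻¹, 16 rad s⁻¹.
The lowest is 1.3 rad s⁻¹.

1.3 rad s⁻¹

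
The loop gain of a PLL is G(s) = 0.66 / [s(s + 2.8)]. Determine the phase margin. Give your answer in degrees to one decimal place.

Gain crossover: |G(jω)| = 1 at ω ≈ 0.235 rad/s.
∠G(j0.235) = −90° − arctan(0.235/2.8) ≈ -94.80°
PM = 180° + (-94.80°) = 85.20°

85.2°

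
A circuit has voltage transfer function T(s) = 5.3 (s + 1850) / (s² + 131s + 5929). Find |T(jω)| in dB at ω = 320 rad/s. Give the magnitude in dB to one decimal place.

|j320 + 1850| = √(320² + 1850²) = 1877
|(j320)² + 131(j320) + 5929| = |-96471 + j41920| = 1.052e+05
|T(j320)| = 5.3 × 1877 / 1.052e+05 = 0.094601
20 log₁₀(0.094601) = -20.48 dB

-20.5 dB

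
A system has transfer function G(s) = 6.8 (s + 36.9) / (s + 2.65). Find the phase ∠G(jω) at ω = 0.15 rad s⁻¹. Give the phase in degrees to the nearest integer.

-3°

∠(j0.15 + 36.9) = arctan(0.15/36.9) = 0.23°
∠(j0.15 + 2.65) = arctan(0.15/2.65) = 3.24°
∠G(j0.15) = 0.23° − 3.24° = -3.01°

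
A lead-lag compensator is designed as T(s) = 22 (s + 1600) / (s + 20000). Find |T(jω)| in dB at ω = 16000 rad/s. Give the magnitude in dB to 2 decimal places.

22.81 dB

|j16000 + 1600| = √(16000² + 1600²) = 1.608e+04
|j16000 + 20000| = √(16000² + 20000²) = 2.561e+04
|T(j16000)| = 22 × 1.608e+04 / 2.561e+04 = 13.812
20 log₁₀(13.812) = 22.805 dB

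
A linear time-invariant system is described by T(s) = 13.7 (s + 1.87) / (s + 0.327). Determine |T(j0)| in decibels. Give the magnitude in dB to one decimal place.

37.9 dB

T(0) = 13.7 × 1.87 / 0.327 = 78.346
20 log₁₀(78.346) = 37.88 dB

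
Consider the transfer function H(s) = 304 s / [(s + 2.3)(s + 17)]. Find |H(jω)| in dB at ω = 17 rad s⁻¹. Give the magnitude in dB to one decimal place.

22.0 dB

|j17| = 17
|j17 + 2.3| = √(17² + 2.3²) = 17.15
|j17 + 17| = √(17² + 17²) = 24.04
|H(j17)| = 304 × 17 / (17.15 × 24.04) = 12.531
20 log₁₀(12.531) = 21.96 dB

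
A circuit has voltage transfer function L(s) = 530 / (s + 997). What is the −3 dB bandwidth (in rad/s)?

997 rad/s

For a single-pole low-pass, the −3 dB point is at the pole: ω = 997 rad/s.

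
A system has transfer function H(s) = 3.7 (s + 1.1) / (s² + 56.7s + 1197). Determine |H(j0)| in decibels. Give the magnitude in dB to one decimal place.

-49.4 dB

H(0) = 3.7 × 1.1 / 1197 = 0.0034002
20 log₁₀(0.0034002) = -49.37 dB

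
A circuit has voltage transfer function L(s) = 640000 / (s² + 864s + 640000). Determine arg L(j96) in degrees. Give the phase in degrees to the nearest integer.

∠[(j96)² + 864(j96) + 640000] = ∠[6.3078e+05 + j82944] = 7.49°
∠L(j96) = −7.49° = -7.49°

-7 deg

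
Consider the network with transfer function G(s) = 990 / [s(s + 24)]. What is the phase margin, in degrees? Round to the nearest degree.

41°

Gain crossover: |G(jω)| = 1 at ω ≈ 27.3 rad/s.
∠G(j27.3) = −90° − arctan(27.3/24) ≈ -138.64°
PM = 180° + (-138.64°) = 41.36°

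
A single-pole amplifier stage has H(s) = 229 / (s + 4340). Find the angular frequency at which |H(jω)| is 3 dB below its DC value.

For a single-pole low-pass, the −3 dB point is at the pole: ω = 4340 rad/sec.

4340 rad/sec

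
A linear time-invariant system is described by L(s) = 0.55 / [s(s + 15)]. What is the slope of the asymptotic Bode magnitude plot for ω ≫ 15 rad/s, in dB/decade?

-40 dB/decade

With 0 zeros and 2 poles, the high-frequency asymptotic slope is 20 × (0 − 2) = -40 dB/decade.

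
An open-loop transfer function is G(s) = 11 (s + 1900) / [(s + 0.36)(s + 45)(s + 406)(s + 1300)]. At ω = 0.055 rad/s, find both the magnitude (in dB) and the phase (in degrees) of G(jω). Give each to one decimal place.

|j0.055 + 1900| = √(0.055² + 1900²) = 1900
|j0.055 + 0.36| = √(0.055² + 0.36²) = 0.3642
|j0.055 + 45| = √(0.055² + 45²) = 45
|j0.055 + 406| = √(0.055² + 406²) = 406
|j0.055 + 1300| = √(0.055² + 1300²) = 1300
|G(j0.055)| = 11 × 1900 / (0.3642 × 45 × 406 × 1300) = 0.0024163
20 log₁₀(0.0024163) = -52.34 dB
∠(j0.055 + 1900) = arctan(0.055/1900) = 0.00°
∠(j0.055 + 0.36) = arctan(0.055/0.36) = 8.69°
∠(j0.055 + 45) = arctan(0.055/45) = 0.07°
∠(j0.055 + 406) = arctan(0.055/406) = 0.01°
∠(j0.055 + 1300) = arctan(0.055/1300) = 0.00°
∠G(j0.055) = 0.00° − (8.69° + 0.07° + 0.01° + 0.00°) = -8.76°

|G| = -52.3 dB, ∠G = -8.8°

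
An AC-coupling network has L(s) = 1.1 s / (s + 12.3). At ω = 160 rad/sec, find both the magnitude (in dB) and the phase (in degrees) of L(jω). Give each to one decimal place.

|L| = 0.8 dB, ∠L = 4.4°

|j160| = 160
|j160 + 12.3| = √(160² + 12.3²) = 160.5
|L(j160)| = 1.1 × 160 / 160.5 = 1.0968
20 log₁₀(1.0968) = 0.80 dB
∠(j160) = 90.00°
∠(j160 + 12.3) = arctan(160/12.3) = 85.60°
∠L(j160) = 90.00° − 85.60° = 4.40°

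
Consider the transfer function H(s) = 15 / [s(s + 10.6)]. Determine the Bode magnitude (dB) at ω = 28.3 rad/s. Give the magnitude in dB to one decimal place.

|j28.3 + 10.6| = √(28.3² + 10.6²) = 30.22
|j28.3| = 28.3
|H(j28.3)| = 15 / (30.22 × 28.3) = 0.017539
20 log₁₀(0.017539) = -35.12 dB

-35.1 dB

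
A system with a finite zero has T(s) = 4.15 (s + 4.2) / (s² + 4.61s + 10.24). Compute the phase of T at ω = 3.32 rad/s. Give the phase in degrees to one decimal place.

∠(j3.32 + 4.2) = arctan(3.32/4.2) = 38.33°
∠[(j3.32)² + 4.61(j3.32) + 10.24] = ∠[-0.7824 + j15.305] = 92.93°
∠T(j3.32) = 38.33° − 92.93° = -54.60°

-54.6°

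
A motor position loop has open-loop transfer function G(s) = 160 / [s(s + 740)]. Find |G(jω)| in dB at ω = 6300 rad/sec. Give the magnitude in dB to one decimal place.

|j6300 + 740| = √(6300² + 740²) = 6343
|j6300| = 6300
|G(j6300)| = 160 / (6343 × 6300) = 4.0037e-06
20 log₁₀(4.0037e-06) = -107.95 dB

-108.0 dB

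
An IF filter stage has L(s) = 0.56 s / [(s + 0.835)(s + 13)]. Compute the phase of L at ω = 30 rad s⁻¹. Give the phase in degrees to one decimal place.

-65.0°

∠(j30) = 90.00°
∠(j30 + 0.835) = arctan(30/0.835) = 88.41°
∠(j30 + 13) = arctan(30/13) = 66.57°
∠L(j30) = 90.00° − (88.41° + 66.57°) = -64.98°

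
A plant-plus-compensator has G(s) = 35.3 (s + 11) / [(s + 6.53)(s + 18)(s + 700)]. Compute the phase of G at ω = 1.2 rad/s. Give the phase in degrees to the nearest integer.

∠(j1.2 + 11) = arctan(1.2/11) = 6.23°
∠(j1.2 + 6.53) = arctan(1.2/6.53) = 10.41°
∠(j1.2 + 18) = arctan(1.2/18) = 3.81°
∠(j1.2 + 700) = arctan(1.2/700) = 0.10°
∠G(j1.2) = 6.23° − (10.41° + 3.81° + 0.10°) = -8.10°

-8 deg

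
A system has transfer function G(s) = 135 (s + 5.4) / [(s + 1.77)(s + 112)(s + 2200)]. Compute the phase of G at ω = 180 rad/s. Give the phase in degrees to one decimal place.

-63.9°

∠(j180 + 5.4) = arctan(180/5.4) = 88.28°
∠(j180 + 1.77) = arctan(180/1.77) = 89.44°
∠(j180 + 112) = arctan(180/112) = 58.11°
∠(j180 + 2200) = arctan(180/2200) = 4.68°
∠G(j180) = 88.28° − (89.44° + 58.11° + 4.68°) = -63.94°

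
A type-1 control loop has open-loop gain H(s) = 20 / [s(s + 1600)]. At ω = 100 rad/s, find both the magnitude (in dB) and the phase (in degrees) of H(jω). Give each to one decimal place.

|j100 + 1600| = √(100² + 1600²) = 1603
|j100| = 100
|H(j100)| = 20 / (1603 × 100) = 0.00012476
20 log₁₀(0.00012476) = -78.08 dB
∠(j100 + 1600) = arctan(100/1600) = 3.58°
∠(j100) = 90.00°
∠H(j100) = − (3.58° + 90.00°) = -93.58°

|H| = -78.1 dB, ∠H = -93.6 deg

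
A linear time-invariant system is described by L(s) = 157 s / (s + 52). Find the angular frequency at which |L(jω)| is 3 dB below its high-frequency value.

52 rad s⁻¹

For a single-pole high-pass, the −3 dB point is at the pole: ω = 52 rad s⁻¹.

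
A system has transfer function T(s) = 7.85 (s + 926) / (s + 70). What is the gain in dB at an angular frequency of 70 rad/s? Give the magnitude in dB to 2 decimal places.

|j70 + 926| = √(70² + 926²) = 928.6
|j70 + 70| = √(70² + 70²) = 98.99
|T(j70)| = 7.85 × 928.6 / 98.99 = 73.639
20 log₁₀(73.639) = 37.342 dB

37.34 dB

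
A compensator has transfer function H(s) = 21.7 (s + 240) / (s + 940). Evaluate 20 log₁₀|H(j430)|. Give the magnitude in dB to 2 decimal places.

20.29 dB

|j430 + 240| = √(430² + 240²) = 492.4
|j430 + 940| = √(430² + 940²) = 1034
|H(j430)| = 21.7 × 492.4 / 1034 = 10.338
20 log₁₀(10.338) = 20.289 dB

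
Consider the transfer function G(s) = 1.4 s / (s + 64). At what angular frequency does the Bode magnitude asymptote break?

The single real pole at s = −64 gives a corner at ω = 64 rad/s.

64 rad/s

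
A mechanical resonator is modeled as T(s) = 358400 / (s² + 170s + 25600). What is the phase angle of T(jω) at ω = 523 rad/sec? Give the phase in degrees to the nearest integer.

-160 deg

∠[(j523)² + 170(j523) + 25600] = ∠[-2.4793e+05 + j88910] = 160.27°
∠T(j523) = −160.27° = -160.27°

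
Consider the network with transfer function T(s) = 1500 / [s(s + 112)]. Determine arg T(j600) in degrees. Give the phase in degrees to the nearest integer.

∠(j600 + 112) = arctan(600/112) = 79.43°
∠(j600) = 90.00°
∠T(j600) = − (79.43° + 90.00°) = -169.43°

-169°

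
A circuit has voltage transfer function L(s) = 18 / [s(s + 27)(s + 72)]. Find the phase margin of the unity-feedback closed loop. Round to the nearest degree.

90°

Gain crossover: |L(jω)| = 1 at ω ≈ 0.00926 rad s⁻¹.
∠L(j0.00926) = −90° − arctan(0.00926/27) − arctan(0.00926/72) ≈ -90.03°
PM = 180° + (-90.03°) = 89.97°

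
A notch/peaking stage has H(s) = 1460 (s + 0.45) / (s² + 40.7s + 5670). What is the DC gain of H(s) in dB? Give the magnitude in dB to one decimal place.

H(0) = 1460 × 0.45 / 5670 = 0.11587
20 log₁₀(0.11587) = -18.72 dB

-18.7 dB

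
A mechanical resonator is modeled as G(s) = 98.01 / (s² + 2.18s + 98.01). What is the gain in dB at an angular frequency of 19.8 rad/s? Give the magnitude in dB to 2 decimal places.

|(j19.8)² + 2.18(j19.8) + 98.01| = |-294.03 + j43.164| = 297.2
|G(j19.8)| = 98.01 / 297.2 = 0.3298
20 log₁₀(0.3298) = -9.635 dB

-9.64 dB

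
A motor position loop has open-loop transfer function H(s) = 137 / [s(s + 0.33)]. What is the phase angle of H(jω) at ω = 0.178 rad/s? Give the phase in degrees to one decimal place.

∠(j0.178 + 0.33) = arctan(0.178/0.33) = 28.34°
∠(j0.178) = 90.00°
∠H(j0.178) = − (28.34° + 90.00°) = -118.34°

-118.3°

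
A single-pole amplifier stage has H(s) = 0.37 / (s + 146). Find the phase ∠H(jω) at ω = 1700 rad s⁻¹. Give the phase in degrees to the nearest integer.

-85°

∠(j1700 + 146) = arctan(1700/146) = 85.09°
∠H(j1700) = −85.09° = -85.09°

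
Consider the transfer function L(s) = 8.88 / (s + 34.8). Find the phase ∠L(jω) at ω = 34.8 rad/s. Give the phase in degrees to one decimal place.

-45.0°

∠(j34.8 + 34.8) = arctan(34.8/34.8) = 45.00°
∠L(j34.8) = −45.00° = -45.00°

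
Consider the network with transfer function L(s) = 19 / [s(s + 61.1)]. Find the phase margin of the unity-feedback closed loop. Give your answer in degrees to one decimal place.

Gain crossover: |L(jω)| = 1 at ω ≈ 0.311 rad/s.
∠L(j0.311) = −90° − arctan(0.311/61.1) ≈ -90.29°
PM = 180° + (-90.29°) = 89.71°

89.7°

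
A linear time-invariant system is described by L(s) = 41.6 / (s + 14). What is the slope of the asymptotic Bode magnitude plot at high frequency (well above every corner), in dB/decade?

With 0 zeros and 1 pole, the high-frequency asymptotic slope is 20 × (0 − 1) = -20 dB/decade.

-20 dB/decade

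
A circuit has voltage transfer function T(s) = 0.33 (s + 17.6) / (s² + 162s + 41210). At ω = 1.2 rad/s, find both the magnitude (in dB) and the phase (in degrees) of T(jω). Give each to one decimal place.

|T| = -77.0 dB, ∠T = 3.6 deg

|j1.2 + 17.6| = √(1.2² + 17.6²) = 17.64
|(j1.2)² + 162(j1.2) + 41210| = |41209 + j194.4| = 4.121e+04
|T(j1.2)| = 0.33 × 17.64 / 4.121e+04 = 0.00014127
20 log₁₀(0.00014127) = -77.00 dB
∠(j1.2 + 17.6) = arctan(1.2/17.6) = 3.90°
∠[(j1.2)² + 162(j1.2) + 41210] = ∠[41209 + j194.4] = 0.27°
∠T(j1.2) = 3.90° − 0.27° = 3.63°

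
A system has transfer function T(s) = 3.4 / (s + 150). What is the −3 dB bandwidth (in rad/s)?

For a single-pole low-pass, the −3 dB point is at the pole: ω = 150 rad/s.

150 rad/s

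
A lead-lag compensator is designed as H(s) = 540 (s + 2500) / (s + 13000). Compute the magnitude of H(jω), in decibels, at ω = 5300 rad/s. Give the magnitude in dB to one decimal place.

|j5300 + 2500| = √(5300² + 2500²) = 5860
|j5300 + 13000| = √(5300² + 13000²) = 1.404e+04
|H(j5300)| = 540 × 5860 / 1.404e+04 = 225.4
20 log₁₀(225.4) = 47.06 dB

47.1 dB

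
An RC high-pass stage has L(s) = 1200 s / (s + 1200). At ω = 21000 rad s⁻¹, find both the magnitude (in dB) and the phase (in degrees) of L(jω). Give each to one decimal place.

|L| = 61.6 dB, ∠L = 3.3°

|j21000| = 2.1e+04
|j21000 + 1200| = √(21000² + 1200²) = 2.103e+04
|L(j21000)| = 1200 × 2.1e+04 / 2.103e+04 = 1198
20 log₁₀(1198) = 61.57 dB
∠(j21000) = 90.00°
∠(j21000 + 1200) = arctan(21000/1200) = 86.73°
∠L(j21000) = 90.00° − 86.73° = 3.27°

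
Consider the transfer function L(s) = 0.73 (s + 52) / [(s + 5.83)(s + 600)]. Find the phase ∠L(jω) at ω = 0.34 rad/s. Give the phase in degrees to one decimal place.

-3.0°

∠(j0.34 + 52) = arctan(0.34/52) = 0.37°
∠(j0.34 + 5.83) = arctan(0.34/5.83) = 3.34°
∠(j0.34 + 600) = arctan(0.34/600) = 0.03°
∠L(j0.34) = 0.37° − (3.34° + 0.03°) = -3.00°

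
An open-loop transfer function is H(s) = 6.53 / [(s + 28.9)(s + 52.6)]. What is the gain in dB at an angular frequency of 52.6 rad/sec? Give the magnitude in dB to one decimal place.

-56.7 dB

|j52.6 + 28.9| = √(52.6² + 28.9²) = 60.02
|j52.6 + 52.6| = √(52.6² + 52.6²) = 74.39
|H(j52.6)| = 6.53 / (60.02 × 74.39) = 0.0014627
20 log₁₀(0.0014627) = -56.70 dB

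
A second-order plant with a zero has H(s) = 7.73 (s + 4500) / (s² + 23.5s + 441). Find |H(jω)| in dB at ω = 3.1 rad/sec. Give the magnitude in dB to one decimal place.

|j3.1 + 4500| = √(3.1² + 4500²) = 4500
|(j3.1)² + 23.5(j3.1) + 441| = |431.39 + j72.85| = 437.5
|H(j3.1)| = 7.73 × 4500 / 437.5 = 79.509
20 log₁₀(79.509) = 38.01 dB

38.0 dB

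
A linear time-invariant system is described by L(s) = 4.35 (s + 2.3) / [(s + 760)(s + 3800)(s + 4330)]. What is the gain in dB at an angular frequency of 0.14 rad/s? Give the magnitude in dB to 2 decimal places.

|j0.14 + 2.3| = √(0.14² + 2.3²) = 2.304
|j0.14 + 760| = √(0.14² + 760²) = 760
|j0.14 + 3800| = √(0.14² + 3800²) = 3800
|j0.14 + 4330| = √(0.14² + 4330²) = 4330
|L(j0.14)| = 4.35 × 2.304 / (760 × 3800 × 4330) = 8.0156e-10
20 log₁₀(8.0156e-10) = -181.921 dB

-181.92 dB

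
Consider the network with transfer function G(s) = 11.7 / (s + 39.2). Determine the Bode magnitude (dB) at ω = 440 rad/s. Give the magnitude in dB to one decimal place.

-31.5 dB

|j440 + 39.2| = √(440² + 39.2²) = 441.7
|G(j440)| = 11.7 / 441.7 = 0.026486
20 log₁₀(0.026486) = -31.54 dB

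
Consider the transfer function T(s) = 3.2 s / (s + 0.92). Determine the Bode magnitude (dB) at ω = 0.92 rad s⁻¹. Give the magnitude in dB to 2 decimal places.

|j0.92| = 0.92
|j0.92 + 0.92| = √(0.92² + 0.92²) = 1.301
|T(j0.92)| = 3.2 × 0.92 / 1.301 = 2.2627
20 log₁₀(2.2627) = 7.093 dB

7.09 dB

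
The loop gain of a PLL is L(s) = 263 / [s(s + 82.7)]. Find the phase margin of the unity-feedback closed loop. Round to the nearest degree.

Gain crossover: |L(jω)| = 1 at ω ≈ 3.18 rad/s.
∠L(j3.18) = −90° − arctan(3.18/82.7) ≈ -92.20°
PM = 180° + (-92.20°) = 87.80°

88 deg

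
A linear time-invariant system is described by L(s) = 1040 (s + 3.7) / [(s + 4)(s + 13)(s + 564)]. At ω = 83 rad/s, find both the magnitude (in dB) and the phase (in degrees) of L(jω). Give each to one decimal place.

|L| = -33.3 dB, ∠L = -89.3 deg

|j83 + 3.7| = √(83² + 3.7²) = 83.08
|j83 + 4| = √(83² + 4²) = 83.1
|j83 + 13| = √(83² + 13²) = 84.01
|j83 + 564| = √(83² + 564²) = 570.1
|L(j83)| = 1040 × 83.08 / (83.1 × 84.01 × 570.1) = 0.021711
20 log₁₀(0.021711) = -33.27 dB
∠(j83 + 3.7) = arctan(83/3.7) = 87.45°
∠(j83 + 4) = arctan(83/4) = 87.24°
∠(j83 + 13) = arctan(83/13) = 81.10°
∠(j83 + 564) = arctan(83/564) = 8.37°
∠L(j83) = 87.45° − (87.24° + 81.10° + 8.37°) = -89.26°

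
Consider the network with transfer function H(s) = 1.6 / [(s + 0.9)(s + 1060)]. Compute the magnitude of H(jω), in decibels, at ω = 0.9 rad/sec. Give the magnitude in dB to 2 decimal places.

-58.52 dB

|j0.9 + 0.9| = √(0.9² + 0.9²) = 1.273
|j0.9 + 1060| = √(0.9² + 1060²) = 1060
|H(j0.9)| = 1.6 / (1.273 × 1060) = 0.0011859
20 log₁₀(0.0011859) = -58.519 dB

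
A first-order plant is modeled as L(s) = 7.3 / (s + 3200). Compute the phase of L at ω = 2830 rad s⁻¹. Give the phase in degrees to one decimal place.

∠(j2830 + 3200) = arctan(2830/3200) = 41.49°
∠L(j2830) = −41.49° = -41.49°

-41.5 deg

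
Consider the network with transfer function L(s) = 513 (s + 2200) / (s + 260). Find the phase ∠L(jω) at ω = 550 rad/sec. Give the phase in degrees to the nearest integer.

∠(j550 + 2200) = arctan(550/2200) = 14.04°
∠(j550 + 260) = arctan(550/260) = 64.70°
∠L(j550) = 14.04° − 64.70° = -50.66°

-51 deg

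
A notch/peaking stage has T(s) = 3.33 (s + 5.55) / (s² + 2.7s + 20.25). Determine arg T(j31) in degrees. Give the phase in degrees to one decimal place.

-95.1°

∠(j31 + 5.55) = arctan(31/5.55) = 79.85°
∠[(j31)² + 2.7(j31) + 20.25] = ∠[-940.75 + j83.7] = 174.92°
∠T(j31) = 79.85° − 174.92° = -95.07°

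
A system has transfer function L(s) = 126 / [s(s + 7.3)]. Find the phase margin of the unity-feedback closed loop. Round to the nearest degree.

Gain crossover: |L(jω)| = 1 at ω ≈ 10.1 rad/s.
∠L(j10.1) = −90° − arctan(10.1/7.3) ≈ -144.16°
PM = 180° + (-144.16°) = 35.84°

36 deg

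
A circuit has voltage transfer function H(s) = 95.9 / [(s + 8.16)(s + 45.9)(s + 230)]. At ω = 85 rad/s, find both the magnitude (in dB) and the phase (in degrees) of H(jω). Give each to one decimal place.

|j85 + 8.16| = √(85² + 8.16²) = 85.39
|j85 + 45.9| = √(85² + 45.9²) = 96.6
|j85 + 230| = √(85² + 230²) = 245.2
|H(j85)| = 95.9 / (85.39 × 96.6 × 245.2) = 4.7413e-05
20 log₁₀(4.7413e-05) = -86.48 dB
∠(j85 + 8.16) = arctan(85/8.16) = 84.52°
∠(j85 + 45.9) = arctan(85/45.9) = 61.63°
∠(j85 + 230) = arctan(85/230) = 20.28°
∠H(j85) = − (84.52° + 61.63° + 20.28°) = -166.43°

|H| = -86.5 dB, ∠H = -166.4 deg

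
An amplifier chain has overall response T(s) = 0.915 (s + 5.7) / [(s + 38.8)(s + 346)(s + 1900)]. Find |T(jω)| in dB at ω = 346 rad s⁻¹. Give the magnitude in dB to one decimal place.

|j346 + 5.7| = √(346² + 5.7²) = 346
|j346 + 38.8| = √(346² + 38.8²) = 348.2
|j346 + 346| = √(346² + 346²) = 489.3
|j346 + 1900| = √(346² + 1900²) = 1931
|T(j346)| = 0.915 × 346 / (348.2 × 489.3 × 1931) = 9.6236e-07
20 log₁₀(9.6236e-07) = -120.33 dB

-120.3 dB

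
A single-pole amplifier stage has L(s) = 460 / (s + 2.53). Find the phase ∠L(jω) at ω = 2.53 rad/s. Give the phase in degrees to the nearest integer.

∠(j2.53 + 2.53) = arctan(2.53/2.53) = 45.00°
∠L(j2.53) = −45.00° = -45.00°

-45°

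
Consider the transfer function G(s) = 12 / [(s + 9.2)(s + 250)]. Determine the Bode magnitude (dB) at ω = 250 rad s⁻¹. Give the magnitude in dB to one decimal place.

|j250 + 9.2| = √(250² + 9.2²) = 250.2
|j250 + 250| = √(250² + 250²) = 353.6
|G(j250)| = 12 / (250.2 × 353.6) = 0.00013567
20 log₁₀(0.00013567) = -77.35 dB

-77.4 dB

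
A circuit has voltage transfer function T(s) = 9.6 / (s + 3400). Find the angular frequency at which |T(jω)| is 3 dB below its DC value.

3400 rad/sec

For a single-pole low-pass, the −3 dB point is at the pole: ω = 3400 rad/sec.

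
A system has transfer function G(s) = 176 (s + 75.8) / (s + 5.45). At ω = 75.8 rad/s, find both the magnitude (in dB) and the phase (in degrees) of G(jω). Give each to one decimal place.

|G| = 47.9 dB, ∠G = -40.9 deg

|j75.8 + 75.8| = √(75.8² + 75.8²) = 107.2
|j75.8 + 5.45| = √(75.8² + 5.45²) = 76
|G(j75.8)| = 176 × 107.2 / 76 = 248.26
20 log₁₀(248.26) = 47.90 dB
∠(j75.8 + 75.8) = arctan(75.8/75.8) = 45.00°
∠(j75.8 + 5.45) = arctan(75.8/5.45) = 85.89°
∠G(j75.8) = 45.00° − 85.89° = -40.89°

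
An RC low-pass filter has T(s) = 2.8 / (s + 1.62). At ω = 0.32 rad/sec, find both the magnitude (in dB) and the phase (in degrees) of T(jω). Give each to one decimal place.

|j0.32 + 1.62| = √(0.32² + 1.62²) = 1.651
|T(j0.32)| = 2.8 / 1.651 = 1.6956
20 log₁₀(1.6956) = 4.59 dB
∠(j0.32 + 1.62) = arctan(0.32/1.62) = 11.17°
∠T(j0.32) = −11.17° = -11.17°

|T| = 4.6 dB, ∠T = -11.2 deg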